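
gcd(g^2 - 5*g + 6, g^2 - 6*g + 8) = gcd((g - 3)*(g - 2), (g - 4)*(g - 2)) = g - 2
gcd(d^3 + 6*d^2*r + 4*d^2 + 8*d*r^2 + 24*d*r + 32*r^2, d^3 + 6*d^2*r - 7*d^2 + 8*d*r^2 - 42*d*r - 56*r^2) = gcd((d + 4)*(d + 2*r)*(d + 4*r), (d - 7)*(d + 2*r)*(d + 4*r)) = d^2 + 6*d*r + 8*r^2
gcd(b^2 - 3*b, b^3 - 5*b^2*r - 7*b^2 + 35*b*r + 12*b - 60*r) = b - 3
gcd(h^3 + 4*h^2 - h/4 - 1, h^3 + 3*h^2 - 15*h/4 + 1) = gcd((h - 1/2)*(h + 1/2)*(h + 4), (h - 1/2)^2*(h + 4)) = h^2 + 7*h/2 - 2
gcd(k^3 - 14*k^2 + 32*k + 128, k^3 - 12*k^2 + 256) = k^2 - 16*k + 64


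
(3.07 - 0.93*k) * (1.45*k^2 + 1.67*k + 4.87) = -1.3485*k^3 + 2.8984*k^2 + 0.597799999999999*k + 14.9509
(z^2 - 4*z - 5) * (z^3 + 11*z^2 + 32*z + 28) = z^5 + 7*z^4 - 17*z^3 - 155*z^2 - 272*z - 140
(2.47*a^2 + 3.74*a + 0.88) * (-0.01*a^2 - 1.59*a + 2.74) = -0.0247*a^4 - 3.9647*a^3 + 0.8124*a^2 + 8.8484*a + 2.4112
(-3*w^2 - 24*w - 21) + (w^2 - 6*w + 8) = -2*w^2 - 30*w - 13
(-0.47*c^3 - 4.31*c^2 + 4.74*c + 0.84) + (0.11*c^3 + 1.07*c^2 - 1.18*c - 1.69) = -0.36*c^3 - 3.24*c^2 + 3.56*c - 0.85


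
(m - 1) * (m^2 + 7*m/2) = m^3 + 5*m^2/2 - 7*m/2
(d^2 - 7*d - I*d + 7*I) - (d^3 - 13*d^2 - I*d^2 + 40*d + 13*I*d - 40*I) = -d^3 + 14*d^2 + I*d^2 - 47*d - 14*I*d + 47*I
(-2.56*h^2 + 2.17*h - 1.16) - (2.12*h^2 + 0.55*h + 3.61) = -4.68*h^2 + 1.62*h - 4.77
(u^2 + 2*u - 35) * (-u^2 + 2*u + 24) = -u^4 + 63*u^2 - 22*u - 840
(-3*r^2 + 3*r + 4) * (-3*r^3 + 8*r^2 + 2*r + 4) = 9*r^5 - 33*r^4 + 6*r^3 + 26*r^2 + 20*r + 16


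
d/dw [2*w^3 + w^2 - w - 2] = 6*w^2 + 2*w - 1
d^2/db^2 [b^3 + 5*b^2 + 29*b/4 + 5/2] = 6*b + 10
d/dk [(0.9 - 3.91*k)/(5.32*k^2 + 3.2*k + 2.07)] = (20.8012*k^2 - 9.576*k - 10.9737)/(28.3024*k^4 + 34.048*k^3 + 32.2648*k^2 + 13.248*k + 4.2849)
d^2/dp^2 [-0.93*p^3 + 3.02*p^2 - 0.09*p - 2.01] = 6.04 - 5.58*p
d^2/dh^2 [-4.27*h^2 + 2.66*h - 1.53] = -8.54000000000000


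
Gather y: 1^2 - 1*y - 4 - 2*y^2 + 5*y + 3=-2*y^2 + 4*y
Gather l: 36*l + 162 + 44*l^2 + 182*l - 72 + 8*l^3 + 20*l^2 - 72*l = 8*l^3 + 64*l^2 + 146*l + 90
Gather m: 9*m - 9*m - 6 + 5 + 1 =0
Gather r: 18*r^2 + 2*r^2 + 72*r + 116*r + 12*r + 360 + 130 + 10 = 20*r^2 + 200*r + 500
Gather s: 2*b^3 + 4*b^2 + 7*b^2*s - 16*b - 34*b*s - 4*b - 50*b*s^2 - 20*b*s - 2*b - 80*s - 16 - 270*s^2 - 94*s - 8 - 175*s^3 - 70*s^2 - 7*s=2*b^3 + 4*b^2 - 22*b - 175*s^3 + s^2*(-50*b - 340) + s*(7*b^2 - 54*b - 181) - 24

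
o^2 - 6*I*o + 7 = (o - 7*I)*(o + I)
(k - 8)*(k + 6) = k^2 - 2*k - 48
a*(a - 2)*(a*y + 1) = a^3*y - 2*a^2*y + a^2 - 2*a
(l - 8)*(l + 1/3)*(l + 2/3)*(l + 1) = l^4 - 6*l^3 - 133*l^2/9 - 86*l/9 - 16/9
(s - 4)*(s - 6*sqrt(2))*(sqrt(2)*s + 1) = sqrt(2)*s^3 - 11*s^2 - 4*sqrt(2)*s^2 - 6*sqrt(2)*s + 44*s + 24*sqrt(2)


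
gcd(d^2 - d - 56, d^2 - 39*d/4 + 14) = d - 8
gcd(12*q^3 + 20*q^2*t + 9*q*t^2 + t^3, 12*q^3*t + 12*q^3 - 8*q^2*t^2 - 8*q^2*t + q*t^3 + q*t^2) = 1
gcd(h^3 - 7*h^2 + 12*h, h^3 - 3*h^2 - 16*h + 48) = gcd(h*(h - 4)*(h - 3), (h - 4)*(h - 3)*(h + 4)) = h^2 - 7*h + 12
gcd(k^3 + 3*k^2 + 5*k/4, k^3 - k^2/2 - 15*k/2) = k^2 + 5*k/2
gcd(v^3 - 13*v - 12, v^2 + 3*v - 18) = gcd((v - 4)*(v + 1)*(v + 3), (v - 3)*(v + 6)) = 1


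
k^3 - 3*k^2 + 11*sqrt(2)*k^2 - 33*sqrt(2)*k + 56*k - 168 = (k - 3)*(k + 4*sqrt(2))*(k + 7*sqrt(2))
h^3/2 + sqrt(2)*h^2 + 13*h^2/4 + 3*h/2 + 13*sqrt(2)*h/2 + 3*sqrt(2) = (h/2 + sqrt(2))*(h + 1/2)*(h + 6)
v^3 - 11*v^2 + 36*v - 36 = (v - 6)*(v - 3)*(v - 2)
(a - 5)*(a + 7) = a^2 + 2*a - 35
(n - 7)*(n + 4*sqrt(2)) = n^2 - 7*n + 4*sqrt(2)*n - 28*sqrt(2)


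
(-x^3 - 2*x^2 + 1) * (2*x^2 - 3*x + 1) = -2*x^5 - x^4 + 5*x^3 - 3*x + 1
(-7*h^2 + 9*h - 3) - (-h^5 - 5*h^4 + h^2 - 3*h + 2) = h^5 + 5*h^4 - 8*h^2 + 12*h - 5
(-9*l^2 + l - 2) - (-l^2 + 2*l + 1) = -8*l^2 - l - 3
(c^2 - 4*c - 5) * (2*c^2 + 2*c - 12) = 2*c^4 - 6*c^3 - 30*c^2 + 38*c + 60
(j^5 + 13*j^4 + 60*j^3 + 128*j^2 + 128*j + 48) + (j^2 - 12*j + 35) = j^5 + 13*j^4 + 60*j^3 + 129*j^2 + 116*j + 83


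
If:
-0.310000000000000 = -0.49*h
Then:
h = 0.63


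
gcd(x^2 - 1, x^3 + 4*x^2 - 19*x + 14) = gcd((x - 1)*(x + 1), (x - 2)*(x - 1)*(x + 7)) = x - 1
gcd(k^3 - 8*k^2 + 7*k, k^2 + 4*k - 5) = k - 1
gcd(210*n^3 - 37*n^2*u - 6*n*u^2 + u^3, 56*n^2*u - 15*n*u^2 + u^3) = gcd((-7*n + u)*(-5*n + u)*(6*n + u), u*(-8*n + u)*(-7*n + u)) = -7*n + u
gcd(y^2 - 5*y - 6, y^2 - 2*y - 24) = y - 6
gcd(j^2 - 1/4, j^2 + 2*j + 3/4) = j + 1/2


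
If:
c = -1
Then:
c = -1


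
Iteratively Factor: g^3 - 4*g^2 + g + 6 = (g + 1)*(g^2 - 5*g + 6) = (g - 2)*(g + 1)*(g - 3)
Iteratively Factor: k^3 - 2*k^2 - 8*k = (k)*(k^2 - 2*k - 8) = k*(k + 2)*(k - 4)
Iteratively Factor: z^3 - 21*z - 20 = (z - 5)*(z^2 + 5*z + 4) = (z - 5)*(z + 4)*(z + 1)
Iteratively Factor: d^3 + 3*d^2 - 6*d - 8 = (d + 1)*(d^2 + 2*d - 8) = (d + 1)*(d + 4)*(d - 2)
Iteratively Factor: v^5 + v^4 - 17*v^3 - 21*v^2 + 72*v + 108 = (v + 3)*(v^4 - 2*v^3 - 11*v^2 + 12*v + 36) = (v + 2)*(v + 3)*(v^3 - 4*v^2 - 3*v + 18) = (v + 2)^2*(v + 3)*(v^2 - 6*v + 9) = (v - 3)*(v + 2)^2*(v + 3)*(v - 3)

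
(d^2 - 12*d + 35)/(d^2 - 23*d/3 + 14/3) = 3*(d - 5)/(3*d - 2)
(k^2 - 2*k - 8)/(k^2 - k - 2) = (-k^2 + 2*k + 8)/(-k^2 + k + 2)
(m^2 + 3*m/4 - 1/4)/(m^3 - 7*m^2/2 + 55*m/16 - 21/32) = 8*(m + 1)/(8*m^2 - 26*m + 21)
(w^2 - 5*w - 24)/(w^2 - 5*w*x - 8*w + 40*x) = (-w - 3)/(-w + 5*x)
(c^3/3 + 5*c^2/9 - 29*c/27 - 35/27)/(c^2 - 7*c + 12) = (9*c^3 + 15*c^2 - 29*c - 35)/(27*(c^2 - 7*c + 12))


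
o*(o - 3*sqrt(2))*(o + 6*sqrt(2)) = o^3 + 3*sqrt(2)*o^2 - 36*o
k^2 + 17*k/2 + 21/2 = (k + 3/2)*(k + 7)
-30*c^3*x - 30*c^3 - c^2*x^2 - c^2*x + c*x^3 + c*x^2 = (-6*c + x)*(5*c + x)*(c*x + c)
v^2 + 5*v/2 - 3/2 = (v - 1/2)*(v + 3)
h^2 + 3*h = h*(h + 3)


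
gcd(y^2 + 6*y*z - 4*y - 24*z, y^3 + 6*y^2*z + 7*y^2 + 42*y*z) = y + 6*z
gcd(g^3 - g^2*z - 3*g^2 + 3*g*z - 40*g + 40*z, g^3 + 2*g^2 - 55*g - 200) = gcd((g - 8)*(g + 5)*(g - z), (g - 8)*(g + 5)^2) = g^2 - 3*g - 40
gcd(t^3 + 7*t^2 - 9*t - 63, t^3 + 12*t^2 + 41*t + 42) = t^2 + 10*t + 21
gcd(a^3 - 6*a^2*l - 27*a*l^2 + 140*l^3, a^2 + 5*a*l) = a + 5*l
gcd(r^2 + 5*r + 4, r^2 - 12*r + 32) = 1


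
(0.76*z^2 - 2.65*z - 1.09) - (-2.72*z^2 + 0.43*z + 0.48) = 3.48*z^2 - 3.08*z - 1.57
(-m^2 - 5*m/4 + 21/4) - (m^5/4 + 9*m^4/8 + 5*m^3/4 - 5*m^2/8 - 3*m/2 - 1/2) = -m^5/4 - 9*m^4/8 - 5*m^3/4 - 3*m^2/8 + m/4 + 23/4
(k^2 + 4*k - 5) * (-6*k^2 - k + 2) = -6*k^4 - 25*k^3 + 28*k^2 + 13*k - 10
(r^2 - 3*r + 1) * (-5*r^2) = -5*r^4 + 15*r^3 - 5*r^2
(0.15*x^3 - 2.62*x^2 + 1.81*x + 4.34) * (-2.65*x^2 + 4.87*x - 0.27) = -0.3975*x^5 + 7.6735*x^4 - 17.5964*x^3 - 1.9789*x^2 + 20.6471*x - 1.1718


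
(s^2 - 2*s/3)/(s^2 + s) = (s - 2/3)/(s + 1)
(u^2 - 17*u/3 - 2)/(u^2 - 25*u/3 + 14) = (3*u + 1)/(3*u - 7)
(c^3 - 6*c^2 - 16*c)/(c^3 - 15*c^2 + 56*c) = (c + 2)/(c - 7)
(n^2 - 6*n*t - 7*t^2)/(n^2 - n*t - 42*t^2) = (n + t)/(n + 6*t)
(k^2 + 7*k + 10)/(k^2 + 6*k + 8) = (k + 5)/(k + 4)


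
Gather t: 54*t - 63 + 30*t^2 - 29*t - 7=30*t^2 + 25*t - 70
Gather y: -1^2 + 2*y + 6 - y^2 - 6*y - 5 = -y^2 - 4*y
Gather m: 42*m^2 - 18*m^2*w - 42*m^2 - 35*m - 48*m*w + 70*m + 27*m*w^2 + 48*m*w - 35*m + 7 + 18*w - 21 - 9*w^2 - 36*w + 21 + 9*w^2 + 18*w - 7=-18*m^2*w + 27*m*w^2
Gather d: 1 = 1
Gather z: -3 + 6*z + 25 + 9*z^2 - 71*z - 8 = 9*z^2 - 65*z + 14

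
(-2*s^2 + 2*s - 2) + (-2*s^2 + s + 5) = -4*s^2 + 3*s + 3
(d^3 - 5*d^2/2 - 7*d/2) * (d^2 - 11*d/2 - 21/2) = d^5 - 8*d^4 - d^3/4 + 91*d^2/2 + 147*d/4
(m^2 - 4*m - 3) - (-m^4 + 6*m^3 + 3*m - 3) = m^4 - 6*m^3 + m^2 - 7*m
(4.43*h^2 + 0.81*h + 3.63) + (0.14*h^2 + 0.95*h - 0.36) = 4.57*h^2 + 1.76*h + 3.27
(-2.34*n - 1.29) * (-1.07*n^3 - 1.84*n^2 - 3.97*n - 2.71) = 2.5038*n^4 + 5.6859*n^3 + 11.6634*n^2 + 11.4627*n + 3.4959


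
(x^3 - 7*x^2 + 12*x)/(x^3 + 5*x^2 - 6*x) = (x^2 - 7*x + 12)/(x^2 + 5*x - 6)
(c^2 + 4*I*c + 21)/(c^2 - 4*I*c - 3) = (c + 7*I)/(c - I)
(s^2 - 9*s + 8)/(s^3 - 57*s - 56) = (s - 1)/(s^2 + 8*s + 7)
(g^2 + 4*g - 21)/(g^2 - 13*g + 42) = (g^2 + 4*g - 21)/(g^2 - 13*g + 42)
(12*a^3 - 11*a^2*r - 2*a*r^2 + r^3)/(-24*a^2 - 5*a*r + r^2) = (4*a^2 - 5*a*r + r^2)/(-8*a + r)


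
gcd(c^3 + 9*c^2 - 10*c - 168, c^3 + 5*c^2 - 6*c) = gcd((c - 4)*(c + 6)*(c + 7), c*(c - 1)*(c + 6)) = c + 6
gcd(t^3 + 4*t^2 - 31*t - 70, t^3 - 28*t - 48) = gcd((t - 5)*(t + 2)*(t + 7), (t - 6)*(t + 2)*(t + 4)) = t + 2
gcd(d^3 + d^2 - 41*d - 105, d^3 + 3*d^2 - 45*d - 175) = d^2 - 2*d - 35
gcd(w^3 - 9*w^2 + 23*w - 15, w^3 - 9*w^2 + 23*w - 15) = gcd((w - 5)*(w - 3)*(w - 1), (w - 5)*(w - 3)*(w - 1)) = w^3 - 9*w^2 + 23*w - 15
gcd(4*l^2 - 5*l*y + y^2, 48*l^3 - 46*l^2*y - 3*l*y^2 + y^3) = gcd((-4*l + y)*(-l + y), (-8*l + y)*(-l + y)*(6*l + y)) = -l + y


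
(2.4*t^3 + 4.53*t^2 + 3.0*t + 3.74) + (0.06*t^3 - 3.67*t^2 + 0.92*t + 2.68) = 2.46*t^3 + 0.86*t^2 + 3.92*t + 6.42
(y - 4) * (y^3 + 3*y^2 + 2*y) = y^4 - y^3 - 10*y^2 - 8*y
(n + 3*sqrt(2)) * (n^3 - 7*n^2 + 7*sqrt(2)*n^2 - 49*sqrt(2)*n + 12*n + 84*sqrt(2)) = n^4 - 7*n^3 + 10*sqrt(2)*n^3 - 70*sqrt(2)*n^2 + 54*n^2 - 294*n + 120*sqrt(2)*n + 504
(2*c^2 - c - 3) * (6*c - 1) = 12*c^3 - 8*c^2 - 17*c + 3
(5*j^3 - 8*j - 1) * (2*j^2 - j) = 10*j^5 - 5*j^4 - 16*j^3 + 6*j^2 + j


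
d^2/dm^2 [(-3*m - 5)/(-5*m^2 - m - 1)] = 2*((3*m + 5)*(10*m + 1)^2 - (45*m + 28)*(5*m^2 + m + 1))/(5*m^2 + m + 1)^3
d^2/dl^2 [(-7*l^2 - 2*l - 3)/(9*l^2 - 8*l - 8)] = 2*(-666*l^3 - 2241*l^2 + 216*l - 728)/(729*l^6 - 1944*l^5 - 216*l^4 + 2944*l^3 + 192*l^2 - 1536*l - 512)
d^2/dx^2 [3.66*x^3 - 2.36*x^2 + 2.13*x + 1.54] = 21.96*x - 4.72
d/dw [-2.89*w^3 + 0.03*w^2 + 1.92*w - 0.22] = -8.67*w^2 + 0.06*w + 1.92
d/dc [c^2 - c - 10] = 2*c - 1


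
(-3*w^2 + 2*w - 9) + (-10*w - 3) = -3*w^2 - 8*w - 12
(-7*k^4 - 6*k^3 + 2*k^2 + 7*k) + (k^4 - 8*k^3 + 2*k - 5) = -6*k^4 - 14*k^3 + 2*k^2 + 9*k - 5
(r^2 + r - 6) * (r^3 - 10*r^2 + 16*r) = r^5 - 9*r^4 + 76*r^2 - 96*r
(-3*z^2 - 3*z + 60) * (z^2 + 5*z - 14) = -3*z^4 - 18*z^3 + 87*z^2 + 342*z - 840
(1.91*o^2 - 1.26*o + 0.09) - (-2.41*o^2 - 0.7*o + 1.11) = 4.32*o^2 - 0.56*o - 1.02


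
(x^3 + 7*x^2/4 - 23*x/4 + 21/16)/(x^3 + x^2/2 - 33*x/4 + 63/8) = (4*x - 1)/(2*(2*x - 3))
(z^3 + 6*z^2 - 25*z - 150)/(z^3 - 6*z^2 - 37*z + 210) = (z + 5)/(z - 7)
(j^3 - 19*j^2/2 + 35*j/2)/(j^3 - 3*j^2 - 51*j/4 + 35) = 2*j*(j - 7)/(2*j^2 - j - 28)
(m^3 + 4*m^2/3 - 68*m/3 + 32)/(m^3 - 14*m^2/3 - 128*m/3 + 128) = (m - 2)/(m - 8)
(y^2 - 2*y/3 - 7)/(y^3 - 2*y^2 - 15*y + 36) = (y + 7/3)/(y^2 + y - 12)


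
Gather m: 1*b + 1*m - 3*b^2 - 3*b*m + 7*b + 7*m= -3*b^2 + 8*b + m*(8 - 3*b)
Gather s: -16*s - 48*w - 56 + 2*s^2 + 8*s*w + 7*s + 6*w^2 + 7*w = 2*s^2 + s*(8*w - 9) + 6*w^2 - 41*w - 56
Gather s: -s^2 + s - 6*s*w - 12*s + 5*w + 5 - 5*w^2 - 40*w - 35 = -s^2 + s*(-6*w - 11) - 5*w^2 - 35*w - 30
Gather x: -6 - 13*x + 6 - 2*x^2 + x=-2*x^2 - 12*x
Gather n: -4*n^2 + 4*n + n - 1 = -4*n^2 + 5*n - 1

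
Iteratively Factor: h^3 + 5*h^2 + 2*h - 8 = (h - 1)*(h^2 + 6*h + 8) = (h - 1)*(h + 4)*(h + 2)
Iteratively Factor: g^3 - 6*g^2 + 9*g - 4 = (g - 4)*(g^2 - 2*g + 1) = (g - 4)*(g - 1)*(g - 1)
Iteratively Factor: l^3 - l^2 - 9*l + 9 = (l - 3)*(l^2 + 2*l - 3) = (l - 3)*(l + 3)*(l - 1)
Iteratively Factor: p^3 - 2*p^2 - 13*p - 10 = (p + 1)*(p^2 - 3*p - 10) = (p + 1)*(p + 2)*(p - 5)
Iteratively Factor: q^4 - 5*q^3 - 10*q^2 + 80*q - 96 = (q - 2)*(q^3 - 3*q^2 - 16*q + 48) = (q - 4)*(q - 2)*(q^2 + q - 12) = (q - 4)*(q - 3)*(q - 2)*(q + 4)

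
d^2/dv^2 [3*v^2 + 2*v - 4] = 6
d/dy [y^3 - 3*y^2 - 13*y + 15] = 3*y^2 - 6*y - 13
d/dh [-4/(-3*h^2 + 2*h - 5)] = 8*(1 - 3*h)/(3*h^2 - 2*h + 5)^2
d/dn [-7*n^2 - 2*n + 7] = -14*n - 2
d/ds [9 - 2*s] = -2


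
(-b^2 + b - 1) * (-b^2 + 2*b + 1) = b^4 - 3*b^3 + 2*b^2 - b - 1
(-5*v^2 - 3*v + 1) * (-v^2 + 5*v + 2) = 5*v^4 - 22*v^3 - 26*v^2 - v + 2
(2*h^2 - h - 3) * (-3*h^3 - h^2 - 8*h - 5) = -6*h^5 + h^4 - 6*h^3 + h^2 + 29*h + 15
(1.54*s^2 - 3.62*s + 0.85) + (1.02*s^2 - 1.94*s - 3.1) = 2.56*s^2 - 5.56*s - 2.25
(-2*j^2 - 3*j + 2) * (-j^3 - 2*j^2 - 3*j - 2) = 2*j^5 + 7*j^4 + 10*j^3 + 9*j^2 - 4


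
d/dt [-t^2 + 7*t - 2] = 7 - 2*t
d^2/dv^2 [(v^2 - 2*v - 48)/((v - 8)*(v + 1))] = 10/(v^3 + 3*v^2 + 3*v + 1)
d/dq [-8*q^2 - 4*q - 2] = -16*q - 4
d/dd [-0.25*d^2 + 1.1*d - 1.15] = 1.1 - 0.5*d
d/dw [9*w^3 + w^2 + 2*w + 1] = 27*w^2 + 2*w + 2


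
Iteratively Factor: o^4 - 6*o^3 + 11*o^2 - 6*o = (o - 3)*(o^3 - 3*o^2 + 2*o) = o*(o - 3)*(o^2 - 3*o + 2) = o*(o - 3)*(o - 2)*(o - 1)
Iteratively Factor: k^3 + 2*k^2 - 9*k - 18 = (k + 3)*(k^2 - k - 6) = (k + 2)*(k + 3)*(k - 3)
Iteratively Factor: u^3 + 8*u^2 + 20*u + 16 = (u + 2)*(u^2 + 6*u + 8) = (u + 2)^2*(u + 4)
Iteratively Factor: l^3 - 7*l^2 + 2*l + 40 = (l - 4)*(l^2 - 3*l - 10) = (l - 4)*(l + 2)*(l - 5)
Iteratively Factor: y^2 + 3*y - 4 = (y + 4)*(y - 1)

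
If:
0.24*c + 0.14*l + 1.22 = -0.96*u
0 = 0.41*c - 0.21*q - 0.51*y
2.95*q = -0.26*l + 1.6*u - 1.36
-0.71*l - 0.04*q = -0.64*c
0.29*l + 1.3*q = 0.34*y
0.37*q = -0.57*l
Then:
No Solution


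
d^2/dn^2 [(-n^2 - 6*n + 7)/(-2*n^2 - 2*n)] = (5*n^3 - 21*n^2 - 21*n - 7)/(n^3*(n^3 + 3*n^2 + 3*n + 1))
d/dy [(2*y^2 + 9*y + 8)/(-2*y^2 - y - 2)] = 2*(8*y^2 + 12*y - 5)/(4*y^4 + 4*y^3 + 9*y^2 + 4*y + 4)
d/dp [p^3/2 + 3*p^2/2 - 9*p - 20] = 3*p^2/2 + 3*p - 9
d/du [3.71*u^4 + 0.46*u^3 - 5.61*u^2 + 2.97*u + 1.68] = 14.84*u^3 + 1.38*u^2 - 11.22*u + 2.97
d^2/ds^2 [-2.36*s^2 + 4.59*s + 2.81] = -4.72000000000000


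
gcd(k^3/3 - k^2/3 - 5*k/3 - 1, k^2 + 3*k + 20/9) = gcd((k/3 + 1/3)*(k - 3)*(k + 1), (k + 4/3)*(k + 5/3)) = 1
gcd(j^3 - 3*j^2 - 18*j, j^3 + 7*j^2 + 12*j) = j^2 + 3*j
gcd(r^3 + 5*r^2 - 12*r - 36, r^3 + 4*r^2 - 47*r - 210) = r + 6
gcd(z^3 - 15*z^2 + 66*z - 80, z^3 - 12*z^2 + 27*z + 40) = z^2 - 13*z + 40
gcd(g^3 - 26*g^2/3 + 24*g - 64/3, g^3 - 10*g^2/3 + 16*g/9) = g - 8/3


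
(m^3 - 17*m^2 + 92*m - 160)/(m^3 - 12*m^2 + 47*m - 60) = (m - 8)/(m - 3)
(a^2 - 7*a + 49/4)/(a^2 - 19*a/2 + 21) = (a - 7/2)/(a - 6)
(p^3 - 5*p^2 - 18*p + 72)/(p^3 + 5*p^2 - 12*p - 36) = (p^2 - 2*p - 24)/(p^2 + 8*p + 12)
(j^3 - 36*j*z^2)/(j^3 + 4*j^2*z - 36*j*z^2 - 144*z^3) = j/(j + 4*z)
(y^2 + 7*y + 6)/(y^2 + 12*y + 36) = (y + 1)/(y + 6)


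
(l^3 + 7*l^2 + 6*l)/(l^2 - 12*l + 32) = l*(l^2 + 7*l + 6)/(l^2 - 12*l + 32)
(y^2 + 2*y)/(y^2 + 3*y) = (y + 2)/(y + 3)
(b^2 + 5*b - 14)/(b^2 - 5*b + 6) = (b + 7)/(b - 3)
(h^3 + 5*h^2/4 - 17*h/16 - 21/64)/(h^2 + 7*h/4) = h - 1/2 - 3/(16*h)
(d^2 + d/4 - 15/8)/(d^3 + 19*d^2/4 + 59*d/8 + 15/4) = (4*d - 5)/(4*d^2 + 13*d + 10)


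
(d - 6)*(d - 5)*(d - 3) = d^3 - 14*d^2 + 63*d - 90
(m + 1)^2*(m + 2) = m^3 + 4*m^2 + 5*m + 2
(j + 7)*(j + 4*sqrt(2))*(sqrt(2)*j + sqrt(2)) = sqrt(2)*j^3 + 8*j^2 + 8*sqrt(2)*j^2 + 7*sqrt(2)*j + 64*j + 56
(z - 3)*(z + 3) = z^2 - 9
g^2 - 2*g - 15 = (g - 5)*(g + 3)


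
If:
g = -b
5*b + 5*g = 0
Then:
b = -g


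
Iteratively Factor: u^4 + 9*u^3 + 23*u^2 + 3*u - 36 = (u + 3)*(u^3 + 6*u^2 + 5*u - 12) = (u + 3)^2*(u^2 + 3*u - 4) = (u - 1)*(u + 3)^2*(u + 4)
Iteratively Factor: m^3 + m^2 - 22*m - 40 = (m + 4)*(m^2 - 3*m - 10) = (m + 2)*(m + 4)*(m - 5)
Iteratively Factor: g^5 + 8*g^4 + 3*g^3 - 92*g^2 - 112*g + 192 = (g + 4)*(g^4 + 4*g^3 - 13*g^2 - 40*g + 48) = (g + 4)^2*(g^3 - 13*g + 12) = (g - 1)*(g + 4)^2*(g^2 + g - 12) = (g - 3)*(g - 1)*(g + 4)^2*(g + 4)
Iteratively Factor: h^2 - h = (h)*(h - 1)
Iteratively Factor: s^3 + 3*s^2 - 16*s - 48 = (s + 4)*(s^2 - s - 12) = (s - 4)*(s + 4)*(s + 3)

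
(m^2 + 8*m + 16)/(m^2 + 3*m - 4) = (m + 4)/(m - 1)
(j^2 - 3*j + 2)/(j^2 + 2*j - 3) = (j - 2)/(j + 3)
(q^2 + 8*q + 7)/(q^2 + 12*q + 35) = (q + 1)/(q + 5)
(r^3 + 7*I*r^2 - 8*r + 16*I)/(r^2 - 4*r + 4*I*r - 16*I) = (r^2 + 3*I*r + 4)/(r - 4)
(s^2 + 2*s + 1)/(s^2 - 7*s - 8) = (s + 1)/(s - 8)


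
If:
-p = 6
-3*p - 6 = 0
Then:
No Solution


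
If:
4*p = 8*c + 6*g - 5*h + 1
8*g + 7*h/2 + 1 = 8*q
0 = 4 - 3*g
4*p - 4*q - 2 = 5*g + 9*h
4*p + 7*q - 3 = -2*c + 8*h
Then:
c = -1653/416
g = 4/3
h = -277/117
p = -5125/1872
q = 791/1872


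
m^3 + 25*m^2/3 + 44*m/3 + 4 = (m + 1/3)*(m + 2)*(m + 6)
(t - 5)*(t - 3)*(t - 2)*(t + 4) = t^4 - 6*t^3 - 9*t^2 + 94*t - 120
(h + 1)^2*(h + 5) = h^3 + 7*h^2 + 11*h + 5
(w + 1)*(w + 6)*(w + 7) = w^3 + 14*w^2 + 55*w + 42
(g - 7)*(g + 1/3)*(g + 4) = g^3 - 8*g^2/3 - 29*g - 28/3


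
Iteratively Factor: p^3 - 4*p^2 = (p - 4)*(p^2) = p*(p - 4)*(p)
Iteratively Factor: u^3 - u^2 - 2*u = (u + 1)*(u^2 - 2*u) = (u - 2)*(u + 1)*(u)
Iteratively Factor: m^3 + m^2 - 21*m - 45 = (m + 3)*(m^2 - 2*m - 15) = (m + 3)^2*(m - 5)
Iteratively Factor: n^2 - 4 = (n + 2)*(n - 2)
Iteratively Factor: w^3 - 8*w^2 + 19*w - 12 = (w - 3)*(w^2 - 5*w + 4) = (w - 3)*(w - 1)*(w - 4)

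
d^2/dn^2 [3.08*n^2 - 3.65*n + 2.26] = 6.16000000000000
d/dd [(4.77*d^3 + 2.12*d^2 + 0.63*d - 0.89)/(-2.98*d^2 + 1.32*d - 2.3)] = (-14.2146*d^4 + 12.5928*d^3 - 28.2372*d^2 - 15.0564*d - 0.2742)/(8.8804*d^4 - 7.8672*d^3 + 15.4504*d^2 - 6.072*d + 5.29)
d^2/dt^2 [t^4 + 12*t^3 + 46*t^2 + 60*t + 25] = 12*t^2 + 72*t + 92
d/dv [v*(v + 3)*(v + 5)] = 3*v^2 + 16*v + 15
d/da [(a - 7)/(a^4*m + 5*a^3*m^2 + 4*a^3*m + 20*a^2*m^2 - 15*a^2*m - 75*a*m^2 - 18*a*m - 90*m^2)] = (a^4 + 5*a^3*m + 4*a^3 + 20*a^2*m - 15*a^2 - 75*a*m - 18*a - 90*m - (a - 7)*(4*a^3 + 15*a^2*m + 12*a^2 + 40*a*m - 30*a - 75*m - 18))/(m*(a^4 + 5*a^3*m + 4*a^3 + 20*a^2*m - 15*a^2 - 75*a*m - 18*a - 90*m)^2)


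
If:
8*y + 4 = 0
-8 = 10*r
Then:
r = -4/5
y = -1/2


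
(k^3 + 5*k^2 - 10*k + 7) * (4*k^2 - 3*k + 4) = 4*k^5 + 17*k^4 - 51*k^3 + 78*k^2 - 61*k + 28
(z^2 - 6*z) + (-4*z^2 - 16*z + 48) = -3*z^2 - 22*z + 48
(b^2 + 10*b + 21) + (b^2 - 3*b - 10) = 2*b^2 + 7*b + 11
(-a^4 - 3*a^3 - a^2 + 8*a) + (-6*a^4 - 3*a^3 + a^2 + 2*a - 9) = -7*a^4 - 6*a^3 + 10*a - 9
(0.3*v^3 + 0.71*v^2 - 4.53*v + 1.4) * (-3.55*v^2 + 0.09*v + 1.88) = -1.065*v^5 - 2.4935*v^4 + 16.7094*v^3 - 4.0429*v^2 - 8.3904*v + 2.632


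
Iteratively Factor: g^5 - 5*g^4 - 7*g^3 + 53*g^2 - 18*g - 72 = (g - 2)*(g^4 - 3*g^3 - 13*g^2 + 27*g + 36) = (g - 2)*(g + 1)*(g^3 - 4*g^2 - 9*g + 36) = (g - 3)*(g - 2)*(g + 1)*(g^2 - g - 12) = (g - 4)*(g - 3)*(g - 2)*(g + 1)*(g + 3)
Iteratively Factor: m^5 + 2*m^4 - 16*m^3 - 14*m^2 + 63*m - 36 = (m - 1)*(m^4 + 3*m^3 - 13*m^2 - 27*m + 36) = (m - 1)*(m + 3)*(m^3 - 13*m + 12) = (m - 1)*(m + 3)*(m + 4)*(m^2 - 4*m + 3) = (m - 3)*(m - 1)*(m + 3)*(m + 4)*(m - 1)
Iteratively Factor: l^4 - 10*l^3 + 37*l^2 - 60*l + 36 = (l - 3)*(l^3 - 7*l^2 + 16*l - 12) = (l - 3)*(l - 2)*(l^2 - 5*l + 6) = (l - 3)*(l - 2)^2*(l - 3)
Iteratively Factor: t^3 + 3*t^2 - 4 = (t + 2)*(t^2 + t - 2) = (t + 2)^2*(t - 1)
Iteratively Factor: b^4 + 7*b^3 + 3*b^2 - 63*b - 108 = (b + 3)*(b^3 + 4*b^2 - 9*b - 36) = (b + 3)^2*(b^2 + b - 12) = (b + 3)^2*(b + 4)*(b - 3)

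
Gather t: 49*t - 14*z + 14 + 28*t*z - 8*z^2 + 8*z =t*(28*z + 49) - 8*z^2 - 6*z + 14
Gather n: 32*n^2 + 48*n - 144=32*n^2 + 48*n - 144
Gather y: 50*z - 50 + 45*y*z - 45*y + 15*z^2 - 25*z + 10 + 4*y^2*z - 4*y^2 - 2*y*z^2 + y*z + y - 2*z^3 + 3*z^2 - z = y^2*(4*z - 4) + y*(-2*z^2 + 46*z - 44) - 2*z^3 + 18*z^2 + 24*z - 40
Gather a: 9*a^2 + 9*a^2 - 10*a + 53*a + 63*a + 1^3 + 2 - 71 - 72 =18*a^2 + 106*a - 140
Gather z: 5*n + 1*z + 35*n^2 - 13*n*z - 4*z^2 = 35*n^2 + 5*n - 4*z^2 + z*(1 - 13*n)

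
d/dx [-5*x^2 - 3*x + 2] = -10*x - 3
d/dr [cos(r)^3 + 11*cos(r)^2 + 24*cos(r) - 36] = (3*sin(r)^2 - 22*cos(r) - 27)*sin(r)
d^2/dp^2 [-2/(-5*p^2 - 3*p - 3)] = 4*(-25*p^2 - 15*p + (10*p + 3)^2 - 15)/(5*p^2 + 3*p + 3)^3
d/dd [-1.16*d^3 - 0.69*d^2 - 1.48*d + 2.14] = -3.48*d^2 - 1.38*d - 1.48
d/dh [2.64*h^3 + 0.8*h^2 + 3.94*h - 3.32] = 7.92*h^2 + 1.6*h + 3.94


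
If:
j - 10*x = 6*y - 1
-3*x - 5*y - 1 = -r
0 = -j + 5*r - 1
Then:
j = -32*y - 11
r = -32*y/5 - 2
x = -19*y/5 - 1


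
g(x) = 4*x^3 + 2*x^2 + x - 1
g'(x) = 12*x^2 + 4*x + 1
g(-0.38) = -1.31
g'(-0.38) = 1.21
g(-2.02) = -27.83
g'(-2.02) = 41.88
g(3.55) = 206.71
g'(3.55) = 166.43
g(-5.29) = -542.47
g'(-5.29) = 315.65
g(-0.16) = -1.13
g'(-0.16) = 0.67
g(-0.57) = -1.66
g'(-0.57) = 2.62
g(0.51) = 0.56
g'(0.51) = 6.16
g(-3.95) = -220.26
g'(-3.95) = 172.43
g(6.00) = 941.00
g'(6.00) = 457.00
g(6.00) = 941.00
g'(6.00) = 457.00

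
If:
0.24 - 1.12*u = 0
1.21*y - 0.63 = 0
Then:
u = 0.21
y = 0.52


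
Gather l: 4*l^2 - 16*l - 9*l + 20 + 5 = 4*l^2 - 25*l + 25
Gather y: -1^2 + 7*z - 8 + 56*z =63*z - 9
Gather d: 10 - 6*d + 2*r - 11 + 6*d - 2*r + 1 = 0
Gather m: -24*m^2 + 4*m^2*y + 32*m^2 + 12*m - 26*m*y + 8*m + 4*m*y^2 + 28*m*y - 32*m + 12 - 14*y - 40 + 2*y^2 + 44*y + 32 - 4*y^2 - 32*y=m^2*(4*y + 8) + m*(4*y^2 + 2*y - 12) - 2*y^2 - 2*y + 4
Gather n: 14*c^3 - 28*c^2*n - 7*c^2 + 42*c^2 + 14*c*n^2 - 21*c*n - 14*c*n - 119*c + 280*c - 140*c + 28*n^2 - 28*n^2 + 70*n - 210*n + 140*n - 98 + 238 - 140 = 14*c^3 + 35*c^2 + 14*c*n^2 + 21*c + n*(-28*c^2 - 35*c)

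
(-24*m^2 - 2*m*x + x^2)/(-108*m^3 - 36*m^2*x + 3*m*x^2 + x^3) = (4*m + x)/(18*m^2 + 9*m*x + x^2)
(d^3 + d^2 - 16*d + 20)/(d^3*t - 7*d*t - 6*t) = (-d^3 - d^2 + 16*d - 20)/(t*(-d^3 + 7*d + 6))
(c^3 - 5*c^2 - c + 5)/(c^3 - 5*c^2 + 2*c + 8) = (c^2 - 6*c + 5)/(c^2 - 6*c + 8)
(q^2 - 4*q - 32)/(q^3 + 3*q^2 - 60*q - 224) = 1/(q + 7)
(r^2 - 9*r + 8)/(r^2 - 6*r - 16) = (r - 1)/(r + 2)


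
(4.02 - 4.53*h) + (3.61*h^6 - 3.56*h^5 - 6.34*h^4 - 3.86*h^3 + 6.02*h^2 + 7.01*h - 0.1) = 3.61*h^6 - 3.56*h^5 - 6.34*h^4 - 3.86*h^3 + 6.02*h^2 + 2.48*h + 3.92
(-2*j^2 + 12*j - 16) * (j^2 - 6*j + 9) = -2*j^4 + 24*j^3 - 106*j^2 + 204*j - 144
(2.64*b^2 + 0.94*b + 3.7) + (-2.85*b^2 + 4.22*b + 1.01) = -0.21*b^2 + 5.16*b + 4.71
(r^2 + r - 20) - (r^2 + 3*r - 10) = -2*r - 10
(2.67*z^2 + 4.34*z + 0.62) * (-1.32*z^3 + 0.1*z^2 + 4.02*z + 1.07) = -3.5244*z^5 - 5.4618*z^4 + 10.349*z^3 + 20.3657*z^2 + 7.1362*z + 0.6634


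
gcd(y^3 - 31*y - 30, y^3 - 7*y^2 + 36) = y - 6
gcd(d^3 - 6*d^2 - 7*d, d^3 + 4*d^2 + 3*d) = d^2 + d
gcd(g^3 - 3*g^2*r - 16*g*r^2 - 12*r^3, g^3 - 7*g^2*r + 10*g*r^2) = 1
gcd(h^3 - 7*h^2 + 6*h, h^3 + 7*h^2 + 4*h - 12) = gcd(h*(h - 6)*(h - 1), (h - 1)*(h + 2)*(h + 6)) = h - 1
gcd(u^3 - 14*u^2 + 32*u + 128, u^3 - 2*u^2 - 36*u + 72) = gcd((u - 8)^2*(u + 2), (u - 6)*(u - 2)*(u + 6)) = 1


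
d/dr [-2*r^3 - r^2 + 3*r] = -6*r^2 - 2*r + 3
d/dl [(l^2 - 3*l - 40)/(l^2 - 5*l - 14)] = 2*(-l^2 + 26*l - 79)/(l^4 - 10*l^3 - 3*l^2 + 140*l + 196)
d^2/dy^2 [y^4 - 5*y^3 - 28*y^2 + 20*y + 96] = 12*y^2 - 30*y - 56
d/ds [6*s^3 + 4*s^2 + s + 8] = 18*s^2 + 8*s + 1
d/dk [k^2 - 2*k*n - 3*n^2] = 2*k - 2*n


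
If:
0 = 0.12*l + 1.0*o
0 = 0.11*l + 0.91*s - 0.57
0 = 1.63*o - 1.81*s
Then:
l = 48.89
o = -5.87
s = -5.28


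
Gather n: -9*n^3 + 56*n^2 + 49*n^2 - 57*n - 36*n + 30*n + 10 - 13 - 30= -9*n^3 + 105*n^2 - 63*n - 33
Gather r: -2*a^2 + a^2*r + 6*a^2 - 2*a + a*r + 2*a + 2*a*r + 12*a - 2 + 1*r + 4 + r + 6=4*a^2 + 12*a + r*(a^2 + 3*a + 2) + 8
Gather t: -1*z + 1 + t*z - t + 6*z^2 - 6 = t*(z - 1) + 6*z^2 - z - 5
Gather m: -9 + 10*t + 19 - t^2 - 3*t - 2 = -t^2 + 7*t + 8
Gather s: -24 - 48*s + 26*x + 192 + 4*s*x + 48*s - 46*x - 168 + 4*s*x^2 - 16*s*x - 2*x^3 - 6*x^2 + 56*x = s*(4*x^2 - 12*x) - 2*x^3 - 6*x^2 + 36*x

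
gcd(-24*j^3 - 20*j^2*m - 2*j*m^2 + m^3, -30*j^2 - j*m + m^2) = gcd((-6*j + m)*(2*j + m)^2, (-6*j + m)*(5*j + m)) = 6*j - m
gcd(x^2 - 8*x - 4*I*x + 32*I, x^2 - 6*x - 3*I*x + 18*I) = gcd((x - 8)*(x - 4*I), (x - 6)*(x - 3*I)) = 1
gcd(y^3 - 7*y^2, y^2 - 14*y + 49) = y - 7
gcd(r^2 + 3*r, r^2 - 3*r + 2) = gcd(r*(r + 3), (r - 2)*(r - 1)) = 1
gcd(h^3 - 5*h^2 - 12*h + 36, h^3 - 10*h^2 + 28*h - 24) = h^2 - 8*h + 12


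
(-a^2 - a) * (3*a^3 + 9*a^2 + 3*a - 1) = -3*a^5 - 12*a^4 - 12*a^3 - 2*a^2 + a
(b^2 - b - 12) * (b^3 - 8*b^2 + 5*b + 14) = b^5 - 9*b^4 + b^3 + 105*b^2 - 74*b - 168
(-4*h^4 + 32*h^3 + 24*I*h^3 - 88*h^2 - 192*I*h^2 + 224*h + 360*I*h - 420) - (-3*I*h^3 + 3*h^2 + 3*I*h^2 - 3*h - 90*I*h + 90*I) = -4*h^4 + 32*h^3 + 27*I*h^3 - 91*h^2 - 195*I*h^2 + 227*h + 450*I*h - 420 - 90*I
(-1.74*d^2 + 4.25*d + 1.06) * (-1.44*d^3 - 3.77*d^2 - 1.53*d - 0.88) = 2.5056*d^5 + 0.4398*d^4 - 14.8867*d^3 - 8.9675*d^2 - 5.3618*d - 0.9328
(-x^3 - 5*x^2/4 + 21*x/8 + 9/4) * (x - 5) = -x^4 + 15*x^3/4 + 71*x^2/8 - 87*x/8 - 45/4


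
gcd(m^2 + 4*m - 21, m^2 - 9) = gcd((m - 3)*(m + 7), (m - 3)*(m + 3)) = m - 3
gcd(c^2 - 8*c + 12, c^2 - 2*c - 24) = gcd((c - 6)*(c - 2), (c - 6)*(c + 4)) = c - 6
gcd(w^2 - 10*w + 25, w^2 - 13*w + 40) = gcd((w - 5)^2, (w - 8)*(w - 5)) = w - 5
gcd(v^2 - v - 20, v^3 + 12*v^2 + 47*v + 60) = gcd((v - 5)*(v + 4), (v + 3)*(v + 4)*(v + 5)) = v + 4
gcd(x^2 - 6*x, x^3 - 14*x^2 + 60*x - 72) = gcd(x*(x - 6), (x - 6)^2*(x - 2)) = x - 6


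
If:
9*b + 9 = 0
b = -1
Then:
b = -1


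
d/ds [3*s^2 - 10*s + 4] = 6*s - 10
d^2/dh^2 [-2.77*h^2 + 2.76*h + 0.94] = -5.54000000000000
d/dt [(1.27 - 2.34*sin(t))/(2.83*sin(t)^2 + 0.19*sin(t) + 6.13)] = (6.6222*sin(t)^2 - 7.1882*sin(t) - 14.5855)*cos(t)/(8.0089*sin(t)^4 + 1.0754*sin(t)^3 + 34.7319*sin(t)^2 + 2.3294*sin(t) + 37.5769)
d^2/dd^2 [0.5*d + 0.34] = 0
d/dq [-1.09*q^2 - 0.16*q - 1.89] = -2.18*q - 0.16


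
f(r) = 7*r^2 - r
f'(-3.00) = -43.00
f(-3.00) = 66.00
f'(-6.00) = -85.00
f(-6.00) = 258.00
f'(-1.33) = -19.62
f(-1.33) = 13.71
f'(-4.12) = -58.68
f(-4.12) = 122.94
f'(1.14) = 14.96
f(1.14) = 7.96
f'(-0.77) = -11.78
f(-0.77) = 4.92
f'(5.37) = 74.18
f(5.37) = 196.49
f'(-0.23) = -4.22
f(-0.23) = 0.60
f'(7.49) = 103.86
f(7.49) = 385.21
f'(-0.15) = -3.10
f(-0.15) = 0.31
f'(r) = 14*r - 1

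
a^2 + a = a*(a + 1)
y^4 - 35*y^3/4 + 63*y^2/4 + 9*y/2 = y*(y - 6)*(y - 3)*(y + 1/4)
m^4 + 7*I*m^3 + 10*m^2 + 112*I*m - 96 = (m - 4*I)*(m + I)*(m + 4*I)*(m + 6*I)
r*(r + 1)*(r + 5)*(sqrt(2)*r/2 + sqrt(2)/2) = sqrt(2)*r^4/2 + 7*sqrt(2)*r^3/2 + 11*sqrt(2)*r^2/2 + 5*sqrt(2)*r/2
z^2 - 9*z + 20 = (z - 5)*(z - 4)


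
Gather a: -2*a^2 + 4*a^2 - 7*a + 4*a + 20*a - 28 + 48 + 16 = 2*a^2 + 17*a + 36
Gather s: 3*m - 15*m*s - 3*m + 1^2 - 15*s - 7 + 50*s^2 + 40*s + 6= 50*s^2 + s*(25 - 15*m)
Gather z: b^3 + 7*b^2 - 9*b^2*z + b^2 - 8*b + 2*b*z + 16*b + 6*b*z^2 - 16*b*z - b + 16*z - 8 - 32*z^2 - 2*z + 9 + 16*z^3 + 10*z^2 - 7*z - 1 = b^3 + 8*b^2 + 7*b + 16*z^3 + z^2*(6*b - 22) + z*(-9*b^2 - 14*b + 7)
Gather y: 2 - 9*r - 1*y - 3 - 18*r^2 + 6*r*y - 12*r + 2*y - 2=-18*r^2 - 21*r + y*(6*r + 1) - 3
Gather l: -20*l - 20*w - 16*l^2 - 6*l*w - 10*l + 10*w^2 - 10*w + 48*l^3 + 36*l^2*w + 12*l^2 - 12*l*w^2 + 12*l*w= 48*l^3 + l^2*(36*w - 4) + l*(-12*w^2 + 6*w - 30) + 10*w^2 - 30*w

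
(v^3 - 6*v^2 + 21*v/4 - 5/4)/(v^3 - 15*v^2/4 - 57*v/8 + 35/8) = 2*(2*v - 1)/(4*v + 7)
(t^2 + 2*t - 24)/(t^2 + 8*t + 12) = (t - 4)/(t + 2)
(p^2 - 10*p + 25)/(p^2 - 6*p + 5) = (p - 5)/(p - 1)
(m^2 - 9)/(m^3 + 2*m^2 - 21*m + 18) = (m + 3)/(m^2 + 5*m - 6)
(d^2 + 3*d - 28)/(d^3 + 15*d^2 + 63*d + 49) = (d - 4)/(d^2 + 8*d + 7)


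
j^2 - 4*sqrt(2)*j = j*(j - 4*sqrt(2))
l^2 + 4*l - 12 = (l - 2)*(l + 6)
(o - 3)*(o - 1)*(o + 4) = o^3 - 13*o + 12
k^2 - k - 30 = (k - 6)*(k + 5)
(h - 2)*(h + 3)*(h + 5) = h^3 + 6*h^2 - h - 30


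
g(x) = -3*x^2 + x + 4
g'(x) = 1 - 6*x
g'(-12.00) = 73.00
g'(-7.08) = 43.48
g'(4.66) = -26.96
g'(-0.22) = 2.32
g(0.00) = 4.00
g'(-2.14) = 13.84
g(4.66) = -56.49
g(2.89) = -18.17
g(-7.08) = -153.46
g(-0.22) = 3.63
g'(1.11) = -5.66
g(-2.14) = -11.88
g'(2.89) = -16.34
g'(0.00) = 1.00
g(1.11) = 1.41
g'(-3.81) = 23.86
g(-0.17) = 3.74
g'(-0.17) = 2.02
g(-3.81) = -43.36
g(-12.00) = -440.00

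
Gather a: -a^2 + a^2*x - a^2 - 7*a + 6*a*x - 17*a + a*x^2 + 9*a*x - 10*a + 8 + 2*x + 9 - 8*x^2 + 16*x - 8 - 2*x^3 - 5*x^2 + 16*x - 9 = a^2*(x - 2) + a*(x^2 + 15*x - 34) - 2*x^3 - 13*x^2 + 34*x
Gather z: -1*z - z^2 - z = -z^2 - 2*z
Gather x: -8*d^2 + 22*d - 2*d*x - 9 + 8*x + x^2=-8*d^2 + 22*d + x^2 + x*(8 - 2*d) - 9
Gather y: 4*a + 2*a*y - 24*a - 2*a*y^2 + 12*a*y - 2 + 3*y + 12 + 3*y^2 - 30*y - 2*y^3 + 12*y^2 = -20*a - 2*y^3 + y^2*(15 - 2*a) + y*(14*a - 27) + 10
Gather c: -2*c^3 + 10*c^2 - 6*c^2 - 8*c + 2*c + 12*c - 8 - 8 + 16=-2*c^3 + 4*c^2 + 6*c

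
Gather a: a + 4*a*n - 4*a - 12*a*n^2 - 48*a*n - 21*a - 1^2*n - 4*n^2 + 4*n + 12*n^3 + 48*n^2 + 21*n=a*(-12*n^2 - 44*n - 24) + 12*n^3 + 44*n^2 + 24*n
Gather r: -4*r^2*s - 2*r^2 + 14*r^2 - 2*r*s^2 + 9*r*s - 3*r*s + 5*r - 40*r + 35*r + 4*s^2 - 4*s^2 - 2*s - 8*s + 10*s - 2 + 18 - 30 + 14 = r^2*(12 - 4*s) + r*(-2*s^2 + 6*s)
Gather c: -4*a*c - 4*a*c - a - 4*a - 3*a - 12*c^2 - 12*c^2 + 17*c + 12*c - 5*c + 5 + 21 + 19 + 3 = -8*a - 24*c^2 + c*(24 - 8*a) + 48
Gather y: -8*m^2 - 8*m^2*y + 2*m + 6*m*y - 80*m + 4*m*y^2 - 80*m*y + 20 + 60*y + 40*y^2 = -8*m^2 - 78*m + y^2*(4*m + 40) + y*(-8*m^2 - 74*m + 60) + 20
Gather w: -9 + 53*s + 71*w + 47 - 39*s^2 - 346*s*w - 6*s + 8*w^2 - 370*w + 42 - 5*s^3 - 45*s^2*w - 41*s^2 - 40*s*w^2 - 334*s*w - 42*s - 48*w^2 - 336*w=-5*s^3 - 80*s^2 + 5*s + w^2*(-40*s - 40) + w*(-45*s^2 - 680*s - 635) + 80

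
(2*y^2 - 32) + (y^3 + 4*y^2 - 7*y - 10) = y^3 + 6*y^2 - 7*y - 42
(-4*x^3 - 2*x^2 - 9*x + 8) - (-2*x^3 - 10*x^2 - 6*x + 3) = -2*x^3 + 8*x^2 - 3*x + 5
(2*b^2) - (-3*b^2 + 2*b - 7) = 5*b^2 - 2*b + 7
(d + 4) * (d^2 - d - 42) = d^3 + 3*d^2 - 46*d - 168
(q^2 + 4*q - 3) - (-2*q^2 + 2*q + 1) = 3*q^2 + 2*q - 4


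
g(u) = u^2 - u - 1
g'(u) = 2*u - 1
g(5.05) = 19.45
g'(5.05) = 9.10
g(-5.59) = 35.84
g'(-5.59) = -12.18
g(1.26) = -0.67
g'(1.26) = 1.52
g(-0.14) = -0.84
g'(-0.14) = -1.28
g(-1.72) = 3.68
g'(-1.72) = -4.44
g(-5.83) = 38.82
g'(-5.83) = -12.66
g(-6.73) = 51.02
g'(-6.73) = -14.46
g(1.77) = 0.36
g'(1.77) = 2.54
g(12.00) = 131.00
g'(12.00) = 23.00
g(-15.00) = 239.00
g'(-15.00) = -31.00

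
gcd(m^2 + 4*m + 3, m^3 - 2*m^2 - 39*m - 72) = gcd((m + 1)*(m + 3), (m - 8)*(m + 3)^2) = m + 3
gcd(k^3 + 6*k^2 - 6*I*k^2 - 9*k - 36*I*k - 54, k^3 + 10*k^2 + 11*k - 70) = 1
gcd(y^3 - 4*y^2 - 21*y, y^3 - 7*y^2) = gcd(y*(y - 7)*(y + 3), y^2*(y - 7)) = y^2 - 7*y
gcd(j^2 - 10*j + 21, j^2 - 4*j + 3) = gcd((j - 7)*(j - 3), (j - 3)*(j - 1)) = j - 3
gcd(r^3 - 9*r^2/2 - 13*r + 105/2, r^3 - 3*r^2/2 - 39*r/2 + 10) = r - 5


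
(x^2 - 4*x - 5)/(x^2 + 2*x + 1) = (x - 5)/(x + 1)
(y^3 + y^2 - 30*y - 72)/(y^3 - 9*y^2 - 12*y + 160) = (y^2 - 3*y - 18)/(y^2 - 13*y + 40)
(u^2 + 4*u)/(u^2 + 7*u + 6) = u*(u + 4)/(u^2 + 7*u + 6)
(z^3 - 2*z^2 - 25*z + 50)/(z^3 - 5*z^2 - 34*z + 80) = (z - 5)/(z - 8)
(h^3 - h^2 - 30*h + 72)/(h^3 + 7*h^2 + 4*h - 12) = (h^2 - 7*h + 12)/(h^2 + h - 2)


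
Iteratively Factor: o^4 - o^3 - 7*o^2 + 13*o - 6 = (o + 3)*(o^3 - 4*o^2 + 5*o - 2) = (o - 1)*(o + 3)*(o^2 - 3*o + 2) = (o - 1)^2*(o + 3)*(o - 2)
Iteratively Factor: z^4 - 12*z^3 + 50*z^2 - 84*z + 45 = (z - 1)*(z^3 - 11*z^2 + 39*z - 45) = (z - 3)*(z - 1)*(z^2 - 8*z + 15) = (z - 3)^2*(z - 1)*(z - 5)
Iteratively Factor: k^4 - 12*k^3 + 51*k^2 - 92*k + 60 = (k - 2)*(k^3 - 10*k^2 + 31*k - 30) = (k - 2)^2*(k^2 - 8*k + 15) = (k - 5)*(k - 2)^2*(k - 3)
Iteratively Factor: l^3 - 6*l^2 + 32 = (l - 4)*(l^2 - 2*l - 8) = (l - 4)*(l + 2)*(l - 4)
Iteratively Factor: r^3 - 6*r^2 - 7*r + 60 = (r + 3)*(r^2 - 9*r + 20) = (r - 4)*(r + 3)*(r - 5)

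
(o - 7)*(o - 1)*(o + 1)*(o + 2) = o^4 - 5*o^3 - 15*o^2 + 5*o + 14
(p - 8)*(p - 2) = p^2 - 10*p + 16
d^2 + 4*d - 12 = (d - 2)*(d + 6)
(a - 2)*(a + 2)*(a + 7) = a^3 + 7*a^2 - 4*a - 28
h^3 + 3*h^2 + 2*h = h*(h + 1)*(h + 2)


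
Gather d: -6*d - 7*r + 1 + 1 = -6*d - 7*r + 2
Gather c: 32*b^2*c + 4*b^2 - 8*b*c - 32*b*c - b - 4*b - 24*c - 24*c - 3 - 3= 4*b^2 - 5*b + c*(32*b^2 - 40*b - 48) - 6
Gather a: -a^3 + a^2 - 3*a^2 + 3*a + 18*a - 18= -a^3 - 2*a^2 + 21*a - 18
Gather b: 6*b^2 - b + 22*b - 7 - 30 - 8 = 6*b^2 + 21*b - 45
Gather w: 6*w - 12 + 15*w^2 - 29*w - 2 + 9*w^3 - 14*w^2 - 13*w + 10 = 9*w^3 + w^2 - 36*w - 4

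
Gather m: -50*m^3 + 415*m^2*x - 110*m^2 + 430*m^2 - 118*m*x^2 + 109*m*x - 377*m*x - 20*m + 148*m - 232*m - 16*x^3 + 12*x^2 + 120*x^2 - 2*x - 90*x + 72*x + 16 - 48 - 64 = -50*m^3 + m^2*(415*x + 320) + m*(-118*x^2 - 268*x - 104) - 16*x^3 + 132*x^2 - 20*x - 96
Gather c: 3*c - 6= 3*c - 6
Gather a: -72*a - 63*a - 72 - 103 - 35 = -135*a - 210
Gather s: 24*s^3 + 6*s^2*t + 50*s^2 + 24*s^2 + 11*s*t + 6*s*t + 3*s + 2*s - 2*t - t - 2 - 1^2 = 24*s^3 + s^2*(6*t + 74) + s*(17*t + 5) - 3*t - 3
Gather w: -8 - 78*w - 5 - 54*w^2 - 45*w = -54*w^2 - 123*w - 13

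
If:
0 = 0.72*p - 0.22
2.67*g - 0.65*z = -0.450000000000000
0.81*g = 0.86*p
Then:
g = 0.32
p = 0.31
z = 2.02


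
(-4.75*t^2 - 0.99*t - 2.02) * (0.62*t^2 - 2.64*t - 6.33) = -2.945*t^4 + 11.9262*t^3 + 31.4287*t^2 + 11.5995*t + 12.7866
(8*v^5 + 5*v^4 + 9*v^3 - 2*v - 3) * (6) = 48*v^5 + 30*v^4 + 54*v^3 - 12*v - 18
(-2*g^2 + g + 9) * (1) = -2*g^2 + g + 9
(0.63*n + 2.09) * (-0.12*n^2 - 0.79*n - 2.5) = -0.0756*n^3 - 0.7485*n^2 - 3.2261*n - 5.225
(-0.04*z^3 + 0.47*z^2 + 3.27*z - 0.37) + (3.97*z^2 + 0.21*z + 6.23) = -0.04*z^3 + 4.44*z^2 + 3.48*z + 5.86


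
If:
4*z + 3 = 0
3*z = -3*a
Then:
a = 3/4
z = -3/4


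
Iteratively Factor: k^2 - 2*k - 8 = (k - 4)*(k + 2)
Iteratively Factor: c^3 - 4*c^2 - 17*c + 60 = (c + 4)*(c^2 - 8*c + 15) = (c - 5)*(c + 4)*(c - 3)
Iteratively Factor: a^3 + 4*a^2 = (a)*(a^2 + 4*a) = a*(a + 4)*(a)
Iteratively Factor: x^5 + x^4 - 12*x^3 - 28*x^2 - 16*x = (x + 2)*(x^4 - x^3 - 10*x^2 - 8*x) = (x + 2)^2*(x^3 - 3*x^2 - 4*x) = (x - 4)*(x + 2)^2*(x^2 + x) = x*(x - 4)*(x + 2)^2*(x + 1)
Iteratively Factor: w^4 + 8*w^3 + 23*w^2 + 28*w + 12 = (w + 3)*(w^3 + 5*w^2 + 8*w + 4) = (w + 2)*(w + 3)*(w^2 + 3*w + 2) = (w + 1)*(w + 2)*(w + 3)*(w + 2)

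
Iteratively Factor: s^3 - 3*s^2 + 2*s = (s - 2)*(s^2 - s) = s*(s - 2)*(s - 1)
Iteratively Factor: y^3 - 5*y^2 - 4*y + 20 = (y - 2)*(y^2 - 3*y - 10) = (y - 2)*(y + 2)*(y - 5)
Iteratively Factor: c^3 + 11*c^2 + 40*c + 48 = (c + 4)*(c^2 + 7*c + 12) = (c + 4)^2*(c + 3)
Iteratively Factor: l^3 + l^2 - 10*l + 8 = (l - 2)*(l^2 + 3*l - 4) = (l - 2)*(l + 4)*(l - 1)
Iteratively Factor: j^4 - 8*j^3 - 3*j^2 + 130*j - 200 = (j - 5)*(j^3 - 3*j^2 - 18*j + 40) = (j - 5)*(j + 4)*(j^2 - 7*j + 10) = (j - 5)*(j - 2)*(j + 4)*(j - 5)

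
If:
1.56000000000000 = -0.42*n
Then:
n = -3.71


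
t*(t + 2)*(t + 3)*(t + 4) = t^4 + 9*t^3 + 26*t^2 + 24*t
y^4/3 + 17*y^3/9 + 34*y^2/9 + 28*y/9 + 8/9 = (y/3 + 1/3)*(y + 2/3)*(y + 2)^2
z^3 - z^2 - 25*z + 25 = (z - 5)*(z - 1)*(z + 5)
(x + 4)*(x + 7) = x^2 + 11*x + 28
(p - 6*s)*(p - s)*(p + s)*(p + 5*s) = p^4 - p^3*s - 31*p^2*s^2 + p*s^3 + 30*s^4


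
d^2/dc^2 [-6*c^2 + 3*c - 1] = -12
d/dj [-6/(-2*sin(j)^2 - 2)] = -12*sin(2*j)/(cos(2*j) - 3)^2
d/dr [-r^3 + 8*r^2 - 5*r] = -3*r^2 + 16*r - 5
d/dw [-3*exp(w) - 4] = -3*exp(w)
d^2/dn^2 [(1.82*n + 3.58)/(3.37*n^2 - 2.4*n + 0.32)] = ((1.82*n + 3.58)*(6.74*n - 2.4)*(13.48*n - 4.8) - (36.8004*n + 15.3932)*(3.37*n^2 - 2.4*n + 0.32))/(3.37*n^2 - 2.4*n + 0.32)^3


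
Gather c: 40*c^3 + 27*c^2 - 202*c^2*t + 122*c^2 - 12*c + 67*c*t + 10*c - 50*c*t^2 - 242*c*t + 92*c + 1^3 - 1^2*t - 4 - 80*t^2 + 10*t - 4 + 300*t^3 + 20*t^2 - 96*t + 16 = 40*c^3 + c^2*(149 - 202*t) + c*(-50*t^2 - 175*t + 90) + 300*t^3 - 60*t^2 - 87*t + 9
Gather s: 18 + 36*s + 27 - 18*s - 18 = 18*s + 27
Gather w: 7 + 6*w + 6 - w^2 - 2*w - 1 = -w^2 + 4*w + 12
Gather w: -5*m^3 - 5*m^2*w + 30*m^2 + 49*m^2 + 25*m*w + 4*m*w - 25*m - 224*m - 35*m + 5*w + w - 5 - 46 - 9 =-5*m^3 + 79*m^2 - 284*m + w*(-5*m^2 + 29*m + 6) - 60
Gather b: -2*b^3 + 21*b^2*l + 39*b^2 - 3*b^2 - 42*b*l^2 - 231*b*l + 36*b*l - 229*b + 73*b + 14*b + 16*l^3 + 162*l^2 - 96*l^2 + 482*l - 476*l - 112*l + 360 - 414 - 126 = -2*b^3 + b^2*(21*l + 36) + b*(-42*l^2 - 195*l - 142) + 16*l^3 + 66*l^2 - 106*l - 180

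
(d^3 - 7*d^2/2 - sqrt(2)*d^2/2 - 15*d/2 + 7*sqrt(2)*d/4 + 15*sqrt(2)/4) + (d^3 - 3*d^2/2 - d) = 2*d^3 - 5*d^2 - sqrt(2)*d^2/2 - 17*d/2 + 7*sqrt(2)*d/4 + 15*sqrt(2)/4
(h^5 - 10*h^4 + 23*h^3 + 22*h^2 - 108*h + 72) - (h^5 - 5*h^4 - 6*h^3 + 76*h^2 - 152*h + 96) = -5*h^4 + 29*h^3 - 54*h^2 + 44*h - 24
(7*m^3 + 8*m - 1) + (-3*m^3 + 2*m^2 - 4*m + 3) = 4*m^3 + 2*m^2 + 4*m + 2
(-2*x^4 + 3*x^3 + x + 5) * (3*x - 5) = -6*x^5 + 19*x^4 - 15*x^3 + 3*x^2 + 10*x - 25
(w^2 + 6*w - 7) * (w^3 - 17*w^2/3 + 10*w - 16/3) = w^5 + w^4/3 - 31*w^3 + 283*w^2/3 - 102*w + 112/3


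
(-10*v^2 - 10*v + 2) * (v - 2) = -10*v^3 + 10*v^2 + 22*v - 4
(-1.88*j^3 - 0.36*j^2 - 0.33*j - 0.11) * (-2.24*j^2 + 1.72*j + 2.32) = 4.2112*j^5 - 2.4272*j^4 - 4.2416*j^3 - 1.1564*j^2 - 0.9548*j - 0.2552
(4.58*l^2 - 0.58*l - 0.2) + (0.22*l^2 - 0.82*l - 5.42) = 4.8*l^2 - 1.4*l - 5.62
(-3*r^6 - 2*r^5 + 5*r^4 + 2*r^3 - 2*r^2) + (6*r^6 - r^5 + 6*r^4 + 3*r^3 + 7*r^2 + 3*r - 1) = 3*r^6 - 3*r^5 + 11*r^4 + 5*r^3 + 5*r^2 + 3*r - 1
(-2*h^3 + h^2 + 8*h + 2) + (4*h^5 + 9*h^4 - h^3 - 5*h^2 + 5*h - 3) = 4*h^5 + 9*h^4 - 3*h^3 - 4*h^2 + 13*h - 1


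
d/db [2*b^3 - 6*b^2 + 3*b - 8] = 6*b^2 - 12*b + 3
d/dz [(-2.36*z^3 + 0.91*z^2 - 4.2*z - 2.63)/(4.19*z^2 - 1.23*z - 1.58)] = (-9.8884*z^4 + 5.8056*z^3 + 27.6651*z^2 + 19.1638*z + 3.4011)/(17.5561*z^4 - 10.3074*z^3 - 11.7275*z^2 + 3.8868*z + 2.4964)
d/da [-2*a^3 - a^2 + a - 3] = -6*a^2 - 2*a + 1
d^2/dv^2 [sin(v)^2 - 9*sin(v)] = 9*sin(v) + 2*cos(2*v)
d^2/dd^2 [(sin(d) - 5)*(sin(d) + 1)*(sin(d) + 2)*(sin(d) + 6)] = -16*sin(d)^4 - 36*sin(d)^3 + 112*sin(d)^2 + 112*sin(d) - 50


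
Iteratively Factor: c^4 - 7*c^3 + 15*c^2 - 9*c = (c - 3)*(c^3 - 4*c^2 + 3*c) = (c - 3)*(c - 1)*(c^2 - 3*c) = c*(c - 3)*(c - 1)*(c - 3)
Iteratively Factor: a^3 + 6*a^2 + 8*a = (a + 4)*(a^2 + 2*a) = a*(a + 4)*(a + 2)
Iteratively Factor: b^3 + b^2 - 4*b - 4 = (b + 1)*(b^2 - 4) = (b + 1)*(b + 2)*(b - 2)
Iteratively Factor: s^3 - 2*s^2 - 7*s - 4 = (s - 4)*(s^2 + 2*s + 1) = (s - 4)*(s + 1)*(s + 1)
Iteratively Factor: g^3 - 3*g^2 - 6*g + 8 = (g - 4)*(g^2 + g - 2) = (g - 4)*(g - 1)*(g + 2)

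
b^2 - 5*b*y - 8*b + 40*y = (b - 8)*(b - 5*y)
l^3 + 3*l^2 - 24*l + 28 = (l - 2)^2*(l + 7)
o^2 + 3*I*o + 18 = (o - 3*I)*(o + 6*I)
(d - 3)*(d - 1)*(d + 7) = d^3 + 3*d^2 - 25*d + 21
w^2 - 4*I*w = w*(w - 4*I)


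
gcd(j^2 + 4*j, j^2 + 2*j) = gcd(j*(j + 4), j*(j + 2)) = j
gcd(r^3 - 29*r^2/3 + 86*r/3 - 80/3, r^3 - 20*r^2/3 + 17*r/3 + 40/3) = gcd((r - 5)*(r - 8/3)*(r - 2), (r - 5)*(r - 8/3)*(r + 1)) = r^2 - 23*r/3 + 40/3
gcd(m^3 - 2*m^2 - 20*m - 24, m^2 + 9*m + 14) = m + 2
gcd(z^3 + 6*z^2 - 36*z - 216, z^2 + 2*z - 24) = z + 6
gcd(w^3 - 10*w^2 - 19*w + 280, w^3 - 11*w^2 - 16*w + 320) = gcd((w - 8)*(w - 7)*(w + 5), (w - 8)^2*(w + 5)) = w^2 - 3*w - 40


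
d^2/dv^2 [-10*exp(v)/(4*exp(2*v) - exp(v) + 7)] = 10*(-2*(8*exp(v) - 1)^2*exp(2*v) + (32*exp(v) - 3)*(4*exp(2*v) - exp(v) + 7)*exp(v) - (4*exp(2*v) - exp(v) + 7)^2)*exp(v)/(4*exp(2*v) - exp(v) + 7)^3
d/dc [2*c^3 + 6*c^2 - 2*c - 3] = 6*c^2 + 12*c - 2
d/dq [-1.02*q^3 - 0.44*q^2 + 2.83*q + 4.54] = -3.06*q^2 - 0.88*q + 2.83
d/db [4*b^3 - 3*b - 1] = 12*b^2 - 3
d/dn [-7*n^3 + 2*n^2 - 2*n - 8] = -21*n^2 + 4*n - 2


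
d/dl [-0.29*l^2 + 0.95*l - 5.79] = 0.95 - 0.58*l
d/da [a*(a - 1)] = 2*a - 1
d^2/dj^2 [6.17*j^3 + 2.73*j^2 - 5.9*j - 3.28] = 37.02*j + 5.46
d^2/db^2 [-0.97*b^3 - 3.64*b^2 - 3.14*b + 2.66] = -5.82*b - 7.28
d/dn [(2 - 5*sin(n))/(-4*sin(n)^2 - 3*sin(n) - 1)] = (-20*sin(n)^2 + 16*sin(n) + 11)*cos(n)/(4*sin(n)^2 + 3*sin(n) + 1)^2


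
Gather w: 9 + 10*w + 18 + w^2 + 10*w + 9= w^2 + 20*w + 36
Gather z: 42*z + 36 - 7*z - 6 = 35*z + 30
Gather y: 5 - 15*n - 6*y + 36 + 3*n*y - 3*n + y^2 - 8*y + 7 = -18*n + y^2 + y*(3*n - 14) + 48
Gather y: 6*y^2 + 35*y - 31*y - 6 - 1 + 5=6*y^2 + 4*y - 2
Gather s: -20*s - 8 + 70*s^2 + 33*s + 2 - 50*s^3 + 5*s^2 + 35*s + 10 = -50*s^3 + 75*s^2 + 48*s + 4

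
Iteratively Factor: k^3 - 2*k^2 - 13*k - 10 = (k + 1)*(k^2 - 3*k - 10) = (k - 5)*(k + 1)*(k + 2)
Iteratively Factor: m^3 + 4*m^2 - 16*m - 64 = (m - 4)*(m^2 + 8*m + 16) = (m - 4)*(m + 4)*(m + 4)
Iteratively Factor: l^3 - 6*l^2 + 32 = (l + 2)*(l^2 - 8*l + 16) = (l - 4)*(l + 2)*(l - 4)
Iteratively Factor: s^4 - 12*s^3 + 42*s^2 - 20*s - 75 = (s - 3)*(s^3 - 9*s^2 + 15*s + 25) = (s - 5)*(s - 3)*(s^2 - 4*s - 5) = (s - 5)*(s - 3)*(s + 1)*(s - 5)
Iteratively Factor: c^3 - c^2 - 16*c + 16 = (c - 1)*(c^2 - 16) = (c - 1)*(c + 4)*(c - 4)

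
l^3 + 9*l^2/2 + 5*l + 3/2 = (l + 1/2)*(l + 1)*(l + 3)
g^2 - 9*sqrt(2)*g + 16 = (g - 8*sqrt(2))*(g - sqrt(2))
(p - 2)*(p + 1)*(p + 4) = p^3 + 3*p^2 - 6*p - 8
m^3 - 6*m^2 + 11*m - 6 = (m - 3)*(m - 2)*(m - 1)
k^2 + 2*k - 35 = (k - 5)*(k + 7)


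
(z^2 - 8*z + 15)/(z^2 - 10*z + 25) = (z - 3)/(z - 5)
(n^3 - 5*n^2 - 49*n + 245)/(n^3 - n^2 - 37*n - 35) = (n^2 + 2*n - 35)/(n^2 + 6*n + 5)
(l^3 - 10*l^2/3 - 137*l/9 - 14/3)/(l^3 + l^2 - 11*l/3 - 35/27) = 3*(l - 6)/(3*l - 5)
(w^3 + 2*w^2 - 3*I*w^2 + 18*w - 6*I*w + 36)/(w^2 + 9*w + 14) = (w^2 - 3*I*w + 18)/(w + 7)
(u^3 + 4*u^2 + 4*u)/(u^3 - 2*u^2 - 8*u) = (u + 2)/(u - 4)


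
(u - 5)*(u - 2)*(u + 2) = u^3 - 5*u^2 - 4*u + 20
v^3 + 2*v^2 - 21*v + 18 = (v - 3)*(v - 1)*(v + 6)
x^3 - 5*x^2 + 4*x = x*(x - 4)*(x - 1)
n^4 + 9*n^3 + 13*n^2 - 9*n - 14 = (n - 1)*(n + 1)*(n + 2)*(n + 7)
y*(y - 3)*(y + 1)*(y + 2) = y^4 - 7*y^2 - 6*y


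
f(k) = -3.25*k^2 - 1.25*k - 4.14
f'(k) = -6.5*k - 1.25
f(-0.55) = -4.44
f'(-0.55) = 2.32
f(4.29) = -69.32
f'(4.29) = -29.14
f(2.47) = -27.06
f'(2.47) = -17.30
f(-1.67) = -11.12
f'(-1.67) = 9.60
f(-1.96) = -14.18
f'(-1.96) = 11.49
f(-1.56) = -10.10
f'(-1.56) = 8.89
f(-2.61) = -23.02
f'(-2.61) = 15.72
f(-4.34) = -59.93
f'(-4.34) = 26.96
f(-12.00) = -457.14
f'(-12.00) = 76.75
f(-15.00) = -716.64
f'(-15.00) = 96.25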